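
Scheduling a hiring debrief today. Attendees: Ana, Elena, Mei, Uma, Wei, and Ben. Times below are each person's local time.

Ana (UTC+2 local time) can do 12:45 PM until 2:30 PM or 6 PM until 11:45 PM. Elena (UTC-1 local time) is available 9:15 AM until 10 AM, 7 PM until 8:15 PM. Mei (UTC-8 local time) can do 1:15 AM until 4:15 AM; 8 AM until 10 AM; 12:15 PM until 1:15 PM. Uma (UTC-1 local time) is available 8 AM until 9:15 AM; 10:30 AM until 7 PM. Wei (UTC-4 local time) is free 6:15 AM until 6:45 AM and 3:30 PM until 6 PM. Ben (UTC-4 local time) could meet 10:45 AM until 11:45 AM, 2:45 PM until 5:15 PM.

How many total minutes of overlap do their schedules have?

Ana in UTC: 10:45-12:30, 16:00-21:45 (subtract 2h to convert from UTC+2).
Elena in UTC: 10:15-11:00, 20:00-21:15 (add 1h to convert from UTC-1).
Mei in UTC: 09:15-12:15, 16:00-18:00, 20:15-21:15 (add 8h to convert from UTC-8).
Uma in UTC: 09:00-10:15, 11:30-20:00 (add 1h to convert from UTC-1).
Wei in UTC: 10:15-10:45, 19:30-22:00 (add 4h to convert from UTC-4).
Ben in UTC: 14:45-15:45, 18:45-21:15 (add 4h to convert from UTC-4).
Ana ∩ Elena: 10:45-11:00, 20:00-21:15.
Ana ∩ Elena ∩ Mei: 10:45-11:00, 20:15-21:15.
Ana ∩ Elena ∩ Mei ∩ Uma: ∅.
Ana ∩ Elena ∩ Mei ∩ Uma ∩ Wei: ∅.
Ana ∩ Elena ∩ Mei ∩ Uma ∩ Wei ∩ Ben: ∅.
There is no time when everyone is free.
There is no common window, so the total is 0 minutes.

0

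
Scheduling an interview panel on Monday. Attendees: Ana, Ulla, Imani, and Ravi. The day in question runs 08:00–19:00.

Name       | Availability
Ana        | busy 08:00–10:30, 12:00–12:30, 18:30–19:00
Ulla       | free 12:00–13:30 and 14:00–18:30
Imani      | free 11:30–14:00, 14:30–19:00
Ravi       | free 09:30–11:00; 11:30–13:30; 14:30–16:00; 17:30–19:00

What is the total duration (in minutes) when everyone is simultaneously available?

210

Ana free: 10:30-12:00, 12:30-18:30 (invert busy blocks within the working day).
Ulla free: 12:00-13:30, 14:00-18:30.
Imani free: 11:30-14:00, 14:30-19:00.
Ravi free: 09:30-11:00, 11:30-13:30, 14:30-16:00, 17:30-19:00.
Ana ∩ Ulla: 12:30-13:30, 14:00-18:30.
Ana ∩ Ulla ∩ Imani: 12:30-13:30, 14:30-18:30.
Ana ∩ Ulla ∩ Imani ∩ Ravi: 12:30-13:30, 14:30-16:00, 17:30-18:30.
So the common availability across everyone is 12:30-13:30, 14:30-16:00, 17:30-18:30.
Summing the common windows: 60 + 90 + 60 = 210 minutes.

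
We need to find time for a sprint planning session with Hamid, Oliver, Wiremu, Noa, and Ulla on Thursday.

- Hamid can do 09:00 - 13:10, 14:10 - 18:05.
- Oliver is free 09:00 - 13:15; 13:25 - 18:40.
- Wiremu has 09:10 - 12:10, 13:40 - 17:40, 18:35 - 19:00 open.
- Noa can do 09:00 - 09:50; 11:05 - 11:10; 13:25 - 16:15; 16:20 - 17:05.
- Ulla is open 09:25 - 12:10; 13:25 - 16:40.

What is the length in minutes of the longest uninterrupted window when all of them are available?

Hamid ∩ Oliver: 09:00-13:10, 14:10-18:05.
Hamid ∩ Oliver ∩ Wiremu: 09:10-12:10, 14:10-17:40.
Hamid ∩ Oliver ∩ Wiremu ∩ Noa: 09:10-09:50, 11:05-11:10, 14:10-16:15, 16:20-17:05.
Hamid ∩ Oliver ∩ Wiremu ∩ Noa ∩ Ulla: 09:25-09:50, 11:05-11:10, 14:10-16:15, 16:20-16:40.
The longest is 14:10-16:15 at 125 minutes.

125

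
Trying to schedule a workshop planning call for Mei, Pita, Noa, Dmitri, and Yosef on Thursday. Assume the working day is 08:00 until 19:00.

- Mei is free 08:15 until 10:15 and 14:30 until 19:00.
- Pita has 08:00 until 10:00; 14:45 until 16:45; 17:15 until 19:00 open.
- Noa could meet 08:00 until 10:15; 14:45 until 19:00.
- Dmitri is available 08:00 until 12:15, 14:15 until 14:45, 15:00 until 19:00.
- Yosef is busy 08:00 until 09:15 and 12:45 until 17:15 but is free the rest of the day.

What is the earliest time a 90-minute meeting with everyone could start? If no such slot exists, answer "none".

Mei free: 08:15-10:15, 14:30-19:00.
Pita free: 08:00-10:00, 14:45-16:45, 17:15-19:00.
Noa free: 08:00-10:15, 14:45-19:00.
Dmitri free: 08:00-12:15, 14:15-14:45, 15:00-19:00.
Yosef free: 09:15-12:45, 17:15-19:00 (invert busy blocks within the working day).
Mei ∩ Pita: 08:15-10:00, 14:45-16:45, 17:15-19:00.
Mei ∩ Pita ∩ Noa: 08:15-10:00, 14:45-16:45, 17:15-19:00.
Mei ∩ Pita ∩ Noa ∩ Dmitri: 08:15-10:00, 15:00-16:45, 17:15-19:00.
Mei ∩ Pita ∩ Noa ∩ Dmitri ∩ Yosef: 09:15-10:00, 17:15-19:00.
Those are the intersection windows.
The first common window of at least 90 minutes is 17:15-19:00, so the earliest start is 17:15.

17:15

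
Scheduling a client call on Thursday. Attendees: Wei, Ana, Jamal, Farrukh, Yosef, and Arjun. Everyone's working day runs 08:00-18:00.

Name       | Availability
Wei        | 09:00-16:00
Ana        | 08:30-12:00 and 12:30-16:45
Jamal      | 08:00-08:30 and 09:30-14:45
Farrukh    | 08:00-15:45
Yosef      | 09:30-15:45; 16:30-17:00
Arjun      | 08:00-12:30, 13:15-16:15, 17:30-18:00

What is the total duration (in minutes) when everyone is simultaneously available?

240

Wei ∩ Ana: 09:00-12:00, 12:30-16:00.
Wei ∩ Ana ∩ Jamal: 09:30-12:00, 12:30-14:45.
Wei ∩ Ana ∩ Jamal ∩ Farrukh: 09:30-12:00, 12:30-14:45.
Wei ∩ Ana ∩ Jamal ∩ Farrukh ∩ Yosef: 09:30-12:00, 12:30-14:45.
Wei ∩ Ana ∩ Jamal ∩ Farrukh ∩ Yosef ∩ Arjun: 09:30-12:00, 13:15-14:45.
Summing the common windows: 150 + 90 = 240 minutes.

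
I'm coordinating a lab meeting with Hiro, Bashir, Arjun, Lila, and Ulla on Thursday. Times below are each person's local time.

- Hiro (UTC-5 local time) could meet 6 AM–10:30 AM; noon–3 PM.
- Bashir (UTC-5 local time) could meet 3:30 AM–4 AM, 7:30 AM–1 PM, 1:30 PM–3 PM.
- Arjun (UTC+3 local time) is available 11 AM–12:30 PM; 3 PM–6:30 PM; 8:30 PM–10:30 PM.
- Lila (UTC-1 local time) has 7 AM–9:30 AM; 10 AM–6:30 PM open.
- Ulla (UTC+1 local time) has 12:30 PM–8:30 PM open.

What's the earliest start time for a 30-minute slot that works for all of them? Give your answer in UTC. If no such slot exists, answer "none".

Hiro in UTC: 11:00-15:30, 17:00-20:00 (add 5h to convert from UTC-5).
Bashir in UTC: 08:30-09:00, 12:30-18:00, 18:30-20:00 (add 5h to convert from UTC-5).
Arjun in UTC: 08:00-09:30, 12:00-15:30, 17:30-19:30 (subtract 3h to convert from UTC+3).
Lila in UTC: 08:00-10:30, 11:00-19:30 (add 1h to convert from UTC-1).
Ulla in UTC: 11:30-19:30 (subtract 1h to convert from UTC+1).
Hiro ∩ Bashir: 12:30-15:30, 17:00-18:00, 18:30-20:00.
Hiro ∩ Bashir ∩ Arjun: 12:30-15:30, 17:30-18:00, 18:30-19:30.
Hiro ∩ Bashir ∩ Arjun ∩ Lila: 12:30-15:30, 17:30-18:00, 18:30-19:30.
Hiro ∩ Bashir ∩ Arjun ∩ Lila ∩ Ulla: 12:30-15:30, 17:30-18:00, 18:30-19:30.
The first common window of at least 30 minutes is 12:30-15:30, so the earliest start is 12:30.

12:30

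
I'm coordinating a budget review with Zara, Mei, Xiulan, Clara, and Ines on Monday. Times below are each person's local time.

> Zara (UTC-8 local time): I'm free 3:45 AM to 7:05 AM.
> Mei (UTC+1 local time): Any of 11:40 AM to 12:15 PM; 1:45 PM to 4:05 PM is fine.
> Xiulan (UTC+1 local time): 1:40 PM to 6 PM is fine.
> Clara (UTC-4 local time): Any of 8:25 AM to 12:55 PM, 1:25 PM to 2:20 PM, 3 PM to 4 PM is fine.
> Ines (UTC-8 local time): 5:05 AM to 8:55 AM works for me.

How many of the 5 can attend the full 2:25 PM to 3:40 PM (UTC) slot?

Zara in UTC: 11:45-15:05 (add 8h to convert from UTC-8).
Mei in UTC: 10:40-11:15, 12:45-15:05 (subtract 1h to convert from UTC+1).
Xiulan in UTC: 12:40-17:00 (subtract 1h to convert from UTC+1).
Clara in UTC: 12:25-16:55, 17:25-18:20, 19:00-20:00 (add 4h to convert from UTC-4).
Ines in UTC: 13:05-16:55 (add 8h to convert from UTC-8).
Xiulan, Clara, and Ines can make the full 14:25-15:40 slot — that's 3.

3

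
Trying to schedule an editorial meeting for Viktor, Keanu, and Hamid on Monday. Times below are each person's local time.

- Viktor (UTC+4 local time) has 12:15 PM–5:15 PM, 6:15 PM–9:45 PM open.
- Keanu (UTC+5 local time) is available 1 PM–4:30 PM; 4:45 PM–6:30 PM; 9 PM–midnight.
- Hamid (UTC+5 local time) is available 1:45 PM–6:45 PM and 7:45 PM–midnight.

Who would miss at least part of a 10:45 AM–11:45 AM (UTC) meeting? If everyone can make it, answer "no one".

Keanu

Viktor in UTC: 08:15-13:15, 14:15-17:45 (subtract 4h to convert from UTC+4).
Keanu in UTC: 08:00-11:30, 11:45-13:30, 16:00-19:00 (subtract 5h to convert from UTC+5).
Hamid in UTC: 08:45-13:45, 14:45-19:00 (subtract 5h to convert from UTC+5).
Viktor: free for 10:45-11:45. Keanu: not fully free for 10:45-11:45. Hamid: free for 10:45-11:45.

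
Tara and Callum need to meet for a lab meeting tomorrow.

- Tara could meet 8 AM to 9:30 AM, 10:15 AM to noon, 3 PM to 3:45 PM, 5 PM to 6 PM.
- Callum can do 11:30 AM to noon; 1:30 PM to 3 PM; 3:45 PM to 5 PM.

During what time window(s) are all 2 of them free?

Tara ∩ Callum: 11:30-12:00.

11:30-12:00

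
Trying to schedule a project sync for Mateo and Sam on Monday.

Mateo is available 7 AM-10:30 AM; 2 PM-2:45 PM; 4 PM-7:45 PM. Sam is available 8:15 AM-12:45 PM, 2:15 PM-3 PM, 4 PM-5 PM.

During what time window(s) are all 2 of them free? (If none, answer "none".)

08:15-10:30, 14:15-14:45, 16:00-17:00

Mateo ∩ Sam: 08:15-10:30, 14:15-14:45, 16:00-17:00.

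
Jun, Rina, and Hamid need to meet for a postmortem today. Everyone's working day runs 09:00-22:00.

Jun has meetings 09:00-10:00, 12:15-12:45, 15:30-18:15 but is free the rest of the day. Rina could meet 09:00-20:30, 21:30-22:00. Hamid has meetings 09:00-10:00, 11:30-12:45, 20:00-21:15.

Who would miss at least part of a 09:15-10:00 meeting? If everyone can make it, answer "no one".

Jun free: 10:00-12:15, 12:45-15:30, 18:15-22:00 (invert busy blocks within the working day).
Rina free: 09:00-20:30, 21:30-22:00.
Hamid free: 10:00-11:30, 12:45-20:00, 21:15-22:00 (invert busy blocks within the working day).
Jun: not fully free for 09:15-10:00. Rina: free for 09:15-10:00. Hamid: not fully free for 09:15-10:00.

Hamid, Jun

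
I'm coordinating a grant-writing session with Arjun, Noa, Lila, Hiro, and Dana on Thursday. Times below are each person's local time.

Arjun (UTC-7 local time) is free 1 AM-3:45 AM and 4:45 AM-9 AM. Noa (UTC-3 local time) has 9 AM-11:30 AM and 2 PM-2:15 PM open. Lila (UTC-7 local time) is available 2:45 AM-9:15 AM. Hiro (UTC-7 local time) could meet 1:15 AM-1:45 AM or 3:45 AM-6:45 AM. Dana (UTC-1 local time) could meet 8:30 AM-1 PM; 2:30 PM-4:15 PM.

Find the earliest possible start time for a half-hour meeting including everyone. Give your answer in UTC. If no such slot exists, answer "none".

Arjun in UTC: 08:00-10:45, 11:45-16:00 (add 7h to convert from UTC-7).
Noa in UTC: 12:00-14:30, 17:00-17:15 (add 3h to convert from UTC-3).
Lila in UTC: 09:45-16:15 (add 7h to convert from UTC-7).
Hiro in UTC: 08:15-08:45, 10:45-13:45 (add 7h to convert from UTC-7).
Dana in UTC: 09:30-14:00, 15:30-17:15 (add 1h to convert from UTC-1).
Arjun ∩ Noa: 12:00-14:30.
Arjun ∩ Noa ∩ Lila: 12:00-14:30.
Arjun ∩ Noa ∩ Lila ∩ Hiro: 12:00-13:45.
Arjun ∩ Noa ∩ Lila ∩ Hiro ∩ Dana: 12:00-13:45.
Those are the intersection windows.
The first common window of at least 30 minutes is 12:00-13:45, so the earliest start is 12:00.

12:00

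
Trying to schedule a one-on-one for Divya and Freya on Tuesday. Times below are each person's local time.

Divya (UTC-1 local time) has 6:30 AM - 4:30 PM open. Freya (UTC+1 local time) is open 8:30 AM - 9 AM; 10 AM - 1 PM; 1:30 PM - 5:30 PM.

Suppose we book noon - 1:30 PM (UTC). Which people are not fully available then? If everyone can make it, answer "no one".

Freya

Divya in UTC: 07:30-17:30 (add 1h to convert from UTC-1).
Freya in UTC: 07:30-08:00, 09:00-12:00, 12:30-16:30 (subtract 1h to convert from UTC+1).
Divya: free for 12:00-13:30. Freya: not fully free for 12:00-13:30.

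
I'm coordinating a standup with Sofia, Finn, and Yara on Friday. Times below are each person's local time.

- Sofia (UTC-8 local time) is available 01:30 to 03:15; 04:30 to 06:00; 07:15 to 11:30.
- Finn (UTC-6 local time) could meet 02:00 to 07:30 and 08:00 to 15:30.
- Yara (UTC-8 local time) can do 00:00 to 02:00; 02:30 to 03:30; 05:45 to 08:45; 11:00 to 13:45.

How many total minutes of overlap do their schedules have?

Sofia in UTC: 09:30-11:15, 12:30-14:00, 15:15-19:30 (add 8h to convert from UTC-8).
Finn in UTC: 08:00-13:30, 14:00-21:30 (add 6h to convert from UTC-6).
Yara in UTC: 08:00-10:00, 10:30-11:30, 13:45-16:45, 19:00-21:45 (add 8h to convert from UTC-8).
Sofia ∩ Finn: 09:30-11:15, 12:30-13:30, 15:15-19:30.
Sofia ∩ Finn ∩ Yara: 09:30-10:00, 10:30-11:15, 15:15-16:45, 19:00-19:30.
So the common availability across everyone is 09:30-10:00, 10:30-11:15, 15:15-16:45, 19:00-19:30.
Summing the common windows: 30 + 45 + 90 + 30 = 195 minutes.

195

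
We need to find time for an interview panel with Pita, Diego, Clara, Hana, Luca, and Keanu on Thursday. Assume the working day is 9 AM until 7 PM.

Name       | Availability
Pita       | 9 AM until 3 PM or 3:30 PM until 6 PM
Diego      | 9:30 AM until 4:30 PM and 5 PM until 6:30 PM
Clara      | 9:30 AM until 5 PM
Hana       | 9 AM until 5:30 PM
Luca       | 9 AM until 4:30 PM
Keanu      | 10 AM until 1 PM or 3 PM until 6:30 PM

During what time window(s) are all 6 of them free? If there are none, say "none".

Pita ∩ Diego: 09:30-15:00, 15:30-16:30, 17:00-18:00.
Pita ∩ Diego ∩ Clara: 09:30-15:00, 15:30-16:30.
Pita ∩ Diego ∩ Clara ∩ Hana: 09:30-15:00, 15:30-16:30.
Pita ∩ Diego ∩ Clara ∩ Hana ∩ Luca: 09:30-15:00, 15:30-16:30.
Pita ∩ Diego ∩ Clara ∩ Hana ∩ Luca ∩ Keanu: 10:00-13:00, 15:30-16:30.
So the common availability across everyone is 10:00-13:00, 15:30-16:30.

10:00-13:00, 15:30-16:30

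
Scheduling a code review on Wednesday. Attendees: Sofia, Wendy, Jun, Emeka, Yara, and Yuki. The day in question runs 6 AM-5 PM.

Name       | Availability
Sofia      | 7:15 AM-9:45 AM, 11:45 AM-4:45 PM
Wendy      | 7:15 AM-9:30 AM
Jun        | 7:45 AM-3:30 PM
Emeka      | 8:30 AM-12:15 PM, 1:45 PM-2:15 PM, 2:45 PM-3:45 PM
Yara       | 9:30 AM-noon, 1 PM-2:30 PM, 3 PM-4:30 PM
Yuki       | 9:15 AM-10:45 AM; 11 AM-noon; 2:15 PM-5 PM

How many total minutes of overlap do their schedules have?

Sofia ∩ Wendy: 07:15-09:30.
Sofia ∩ Wendy ∩ Jun: 07:45-09:30.
Sofia ∩ Wendy ∩ Jun ∩ Emeka: 08:30-09:30.
Sofia ∩ Wendy ∩ Jun ∩ Emeka ∩ Yara: ∅.
Sofia ∩ Wendy ∩ Jun ∩ Emeka ∩ Yara ∩ Yuki: ∅.
There is no time when everyone is free.
There is no common window, so the total is 0 minutes.

0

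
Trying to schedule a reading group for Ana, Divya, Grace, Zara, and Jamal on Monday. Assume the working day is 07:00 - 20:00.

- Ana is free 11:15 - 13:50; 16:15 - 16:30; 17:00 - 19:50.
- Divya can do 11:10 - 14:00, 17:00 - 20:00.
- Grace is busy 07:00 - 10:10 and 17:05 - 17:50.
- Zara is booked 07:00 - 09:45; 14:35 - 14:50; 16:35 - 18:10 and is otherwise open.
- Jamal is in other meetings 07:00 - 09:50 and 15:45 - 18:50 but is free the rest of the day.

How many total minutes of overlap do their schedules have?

215

Ana free: 11:15-13:50, 16:15-16:30, 17:00-19:50.
Divya free: 11:10-14:00, 17:00-20:00.
Grace free: 10:10-17:05, 17:50-20:00 (invert busy blocks within the working day).
Zara free: 09:45-14:35, 14:50-16:35, 18:10-20:00 (invert busy blocks within the working day).
Jamal free: 09:50-15:45, 18:50-20:00 (invert busy blocks within the working day).
Ana ∩ Divya: 11:15-13:50, 17:00-19:50.
Ana ∩ Divya ∩ Grace: 11:15-13:50, 17:00-17:05, 17:50-19:50.
Ana ∩ Divya ∩ Grace ∩ Zara: 11:15-13:50, 18:10-19:50.
Ana ∩ Divya ∩ Grace ∩ Zara ∩ Jamal: 11:15-13:50, 18:50-19:50.
Summing the common windows: 155 + 60 = 215 minutes.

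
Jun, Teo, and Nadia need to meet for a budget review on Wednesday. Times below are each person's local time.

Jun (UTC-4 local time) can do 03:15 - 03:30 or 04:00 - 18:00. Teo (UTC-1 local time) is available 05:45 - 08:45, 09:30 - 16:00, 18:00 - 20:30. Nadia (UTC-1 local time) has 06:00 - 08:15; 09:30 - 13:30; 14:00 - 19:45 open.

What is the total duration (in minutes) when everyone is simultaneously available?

Jun in UTC: 07:15-07:30, 08:00-22:00 (add 4h to convert from UTC-4).
Teo in UTC: 06:45-09:45, 10:30-17:00, 19:00-21:30 (add 1h to convert from UTC-1).
Nadia in UTC: 07:00-09:15, 10:30-14:30, 15:00-20:45 (add 1h to convert from UTC-1).
Jun ∩ Teo: 07:15-07:30, 08:00-09:45, 10:30-17:00, 19:00-21:30.
Jun ∩ Teo ∩ Nadia: 07:15-07:30, 08:00-09:15, 10:30-14:30, 15:00-17:00, 19:00-20:45.
Those are the intersection windows.
Summing the common windows: 15 + 75 + 240 + 120 + 105 = 555 minutes.

555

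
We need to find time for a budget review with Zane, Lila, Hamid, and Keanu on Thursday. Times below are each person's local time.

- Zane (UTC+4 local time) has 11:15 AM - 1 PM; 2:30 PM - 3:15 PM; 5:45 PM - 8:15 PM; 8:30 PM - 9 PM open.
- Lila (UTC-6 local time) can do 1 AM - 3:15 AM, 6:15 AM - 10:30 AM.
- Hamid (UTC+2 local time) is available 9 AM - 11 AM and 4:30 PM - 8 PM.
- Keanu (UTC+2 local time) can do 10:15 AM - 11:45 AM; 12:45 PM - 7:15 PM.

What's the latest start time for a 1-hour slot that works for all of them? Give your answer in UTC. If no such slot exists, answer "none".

Zane in UTC: 07:15-09:00, 10:30-11:15, 13:45-16:15, 16:30-17:00 (subtract 4h to convert from UTC+4).
Lila in UTC: 07:00-09:15, 12:15-16:30 (add 6h to convert from UTC-6).
Hamid in UTC: 07:00-09:00, 14:30-18:00 (subtract 2h to convert from UTC+2).
Keanu in UTC: 08:15-09:45, 10:45-17:15 (subtract 2h to convert from UTC+2).
Zane ∩ Lila: 07:15-09:00, 13:45-16:15.
Zane ∩ Lila ∩ Hamid: 07:15-09:00, 14:30-16:15.
Zane ∩ Lila ∩ Hamid ∩ Keanu: 08:15-09:00, 14:30-16:15.
The last common window of at least 60 minutes is 14:30-16:15; a 60-minute meeting can start as late as 15:15 and still end by 16:15.

15:15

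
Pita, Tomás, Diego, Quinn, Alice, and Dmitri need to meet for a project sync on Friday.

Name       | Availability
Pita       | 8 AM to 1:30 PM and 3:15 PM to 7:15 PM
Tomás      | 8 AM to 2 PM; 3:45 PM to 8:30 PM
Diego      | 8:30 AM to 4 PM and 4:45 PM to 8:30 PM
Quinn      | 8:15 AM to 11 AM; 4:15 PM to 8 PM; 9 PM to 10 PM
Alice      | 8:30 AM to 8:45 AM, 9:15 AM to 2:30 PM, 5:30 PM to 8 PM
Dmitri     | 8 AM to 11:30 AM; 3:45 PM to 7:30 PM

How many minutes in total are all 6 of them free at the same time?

Pita ∩ Tomás: 08:00-13:30, 15:45-19:15.
Pita ∩ Tomás ∩ Diego: 08:30-13:30, 15:45-16:00, 16:45-19:15.
Pita ∩ Tomás ∩ Diego ∩ Quinn: 08:30-11:00, 16:45-19:15.
Pita ∩ Tomás ∩ Diego ∩ Quinn ∩ Alice: 08:30-08:45, 09:15-11:00, 17:30-19:15.
Pita ∩ Tomás ∩ Diego ∩ Quinn ∩ Alice ∩ Dmitri: 08:30-08:45, 09:15-11:00, 17:30-19:15.
Summing the common windows: 15 + 105 + 105 = 225 minutes.

225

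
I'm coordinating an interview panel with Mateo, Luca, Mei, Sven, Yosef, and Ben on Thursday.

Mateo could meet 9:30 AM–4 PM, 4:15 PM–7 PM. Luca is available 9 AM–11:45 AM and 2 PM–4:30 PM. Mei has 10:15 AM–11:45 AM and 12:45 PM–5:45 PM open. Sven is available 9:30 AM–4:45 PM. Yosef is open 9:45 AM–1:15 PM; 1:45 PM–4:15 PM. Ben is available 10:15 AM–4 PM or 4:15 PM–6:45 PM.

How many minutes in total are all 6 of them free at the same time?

Mateo ∩ Luca: 09:30-11:45, 14:00-16:00, 16:15-16:30.
Mateo ∩ Luca ∩ Mei: 10:15-11:45, 14:00-16:00, 16:15-16:30.
Mateo ∩ Luca ∩ Mei ∩ Sven: 10:15-11:45, 14:00-16:00, 16:15-16:30.
Mateo ∩ Luca ∩ Mei ∩ Sven ∩ Yosef: 10:15-11:45, 14:00-16:00.
Mateo ∩ Luca ∩ Mei ∩ Sven ∩ Yosef ∩ Ben: 10:15-11:45, 14:00-16:00.
Those are the intersection windows.
Summing the common windows: 90 + 120 = 210 minutes.

210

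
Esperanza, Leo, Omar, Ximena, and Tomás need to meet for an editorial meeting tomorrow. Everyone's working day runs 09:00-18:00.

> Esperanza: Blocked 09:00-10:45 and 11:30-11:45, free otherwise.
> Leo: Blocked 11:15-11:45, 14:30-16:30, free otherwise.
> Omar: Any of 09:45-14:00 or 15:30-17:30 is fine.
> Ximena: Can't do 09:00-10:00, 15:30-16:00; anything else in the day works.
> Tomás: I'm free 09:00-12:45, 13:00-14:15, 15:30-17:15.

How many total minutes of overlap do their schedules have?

Esperanza free: 10:45-11:30, 11:45-18:00 (invert busy blocks within the working day).
Leo free: 09:00-11:15, 11:45-14:30, 16:30-18:00 (invert busy blocks within the working day).
Omar free: 09:45-14:00, 15:30-17:30.
Ximena free: 10:00-15:30, 16:00-18:00 (invert busy blocks within the working day).
Tomás free: 09:00-12:45, 13:00-14:15, 15:30-17:15.
Esperanza ∩ Leo: 10:45-11:15, 11:45-14:30, 16:30-18:00.
Esperanza ∩ Leo ∩ Omar: 10:45-11:15, 11:45-14:00, 16:30-17:30.
Esperanza ∩ Leo ∩ Omar ∩ Ximena: 10:45-11:15, 11:45-14:00, 16:30-17:30.
Esperanza ∩ Leo ∩ Omar ∩ Ximena ∩ Tomás: 10:45-11:15, 11:45-12:45, 13:00-14:00, 16:30-17:15.
So the common availability across everyone is 10:45-11:15, 11:45-12:45, 13:00-14:00, 16:30-17:15.
Summing the common windows: 30 + 60 + 60 + 45 = 195 minutes.

195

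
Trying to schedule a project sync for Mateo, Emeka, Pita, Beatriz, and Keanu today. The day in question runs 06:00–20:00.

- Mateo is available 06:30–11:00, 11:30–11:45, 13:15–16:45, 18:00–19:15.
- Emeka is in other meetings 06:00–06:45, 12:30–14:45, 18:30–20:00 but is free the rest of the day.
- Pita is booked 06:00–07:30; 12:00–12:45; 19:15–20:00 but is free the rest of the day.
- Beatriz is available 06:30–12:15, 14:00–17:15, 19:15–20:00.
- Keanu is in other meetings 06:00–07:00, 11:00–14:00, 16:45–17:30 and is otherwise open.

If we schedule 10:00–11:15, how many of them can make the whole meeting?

Mateo free: 06:30-11:00, 11:30-11:45, 13:15-16:45, 18:00-19:15.
Emeka free: 06:45-12:30, 14:45-18:30 (invert busy blocks within the working day).
Pita free: 07:30-12:00, 12:45-19:15 (invert busy blocks within the working day).
Beatriz free: 06:30-12:15, 14:00-17:15, 19:15-20:00.
Keanu free: 07:00-11:00, 14:00-16:45, 17:30-20:00 (invert busy blocks within the working day).
Emeka, Pita, and Beatriz can make the full 10:00-11:15 slot — that's 3.

3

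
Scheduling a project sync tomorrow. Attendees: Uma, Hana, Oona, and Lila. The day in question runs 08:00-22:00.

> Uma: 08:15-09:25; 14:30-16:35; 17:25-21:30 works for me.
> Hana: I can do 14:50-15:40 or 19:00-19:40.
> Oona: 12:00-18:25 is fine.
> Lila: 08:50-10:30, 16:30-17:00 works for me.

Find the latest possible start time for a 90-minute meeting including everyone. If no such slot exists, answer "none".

none

Uma ∩ Hana: 14:50-15:40, 19:00-19:40.
Uma ∩ Hana ∩ Oona: 14:50-15:40.
Uma ∩ Hana ∩ Oona ∩ Lila: ∅.
There is no time when everyone is free.
No common window is at least 90 minutes long.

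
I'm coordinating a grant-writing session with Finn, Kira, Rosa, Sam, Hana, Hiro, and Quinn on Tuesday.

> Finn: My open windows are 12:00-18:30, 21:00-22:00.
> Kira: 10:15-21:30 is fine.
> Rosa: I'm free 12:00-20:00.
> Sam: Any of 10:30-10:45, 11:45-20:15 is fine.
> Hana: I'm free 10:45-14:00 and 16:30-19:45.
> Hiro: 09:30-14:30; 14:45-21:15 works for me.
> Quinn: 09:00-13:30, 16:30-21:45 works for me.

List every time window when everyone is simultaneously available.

12:00-13:30, 16:30-18:30

Finn ∩ Kira: 12:00-18:30, 21:00-21:30.
Finn ∩ Kira ∩ Rosa: 12:00-18:30.
Finn ∩ Kira ∩ Rosa ∩ Sam: 12:00-18:30.
Finn ∩ Kira ∩ Rosa ∩ Sam ∩ Hana: 12:00-14:00, 16:30-18:30.
Finn ∩ Kira ∩ Rosa ∩ Sam ∩ Hana ∩ Hiro: 12:00-14:00, 16:30-18:30.
Finn ∩ Kira ∩ Rosa ∩ Sam ∩ Hana ∩ Hiro ∩ Quinn: 12:00-13:30, 16:30-18:30.
Those are the intersection windows.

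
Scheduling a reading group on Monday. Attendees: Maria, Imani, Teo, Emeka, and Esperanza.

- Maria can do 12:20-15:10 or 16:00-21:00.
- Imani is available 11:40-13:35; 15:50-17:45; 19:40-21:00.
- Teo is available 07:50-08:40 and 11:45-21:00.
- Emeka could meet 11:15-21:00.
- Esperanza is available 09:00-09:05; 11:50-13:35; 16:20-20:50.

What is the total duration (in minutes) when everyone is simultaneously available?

Maria ∩ Imani: 12:20-13:35, 16:00-17:45, 19:40-21:00.
Maria ∩ Imani ∩ Teo: 12:20-13:35, 16:00-17:45, 19:40-21:00.
Maria ∩ Imani ∩ Teo ∩ Emeka: 12:20-13:35, 16:00-17:45, 19:40-21:00.
Maria ∩ Imani ∩ Teo ∩ Emeka ∩ Esperanza: 12:20-13:35, 16:20-17:45, 19:40-20:50.
So the common availability across everyone is 12:20-13:35, 16:20-17:45, 19:40-20:50.
Summing the common windows: 75 + 85 + 70 = 230 minutes.

230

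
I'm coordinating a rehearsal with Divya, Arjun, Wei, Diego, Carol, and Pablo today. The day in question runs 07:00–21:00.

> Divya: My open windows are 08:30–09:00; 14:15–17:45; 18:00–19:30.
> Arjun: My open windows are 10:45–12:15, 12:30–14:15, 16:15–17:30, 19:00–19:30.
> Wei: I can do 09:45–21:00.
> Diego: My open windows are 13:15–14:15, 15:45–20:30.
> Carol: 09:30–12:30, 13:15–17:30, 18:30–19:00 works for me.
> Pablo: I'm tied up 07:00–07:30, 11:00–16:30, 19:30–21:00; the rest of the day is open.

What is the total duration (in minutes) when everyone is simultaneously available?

Divya free: 08:30-09:00, 14:15-17:45, 18:00-19:30.
Arjun free: 10:45-12:15, 12:30-14:15, 16:15-17:30, 19:00-19:30.
Wei free: 09:45-21:00.
Diego free: 13:15-14:15, 15:45-20:30.
Carol free: 09:30-12:30, 13:15-17:30, 18:30-19:00.
Pablo free: 07:30-11:00, 16:30-19:30 (invert busy blocks within the working day).
Divya ∩ Arjun: 16:15-17:30, 19:00-19:30.
Divya ∩ Arjun ∩ Wei: 16:15-17:30, 19:00-19:30.
Divya ∩ Arjun ∩ Wei ∩ Diego: 16:15-17:30, 19:00-19:30.
Divya ∩ Arjun ∩ Wei ∩ Diego ∩ Carol: 16:15-17:30.
Divya ∩ Arjun ∩ Wei ∩ Diego ∩ Carol ∩ Pablo: 16:30-17:30.
So the common availability across everyone is 16:30-17:30.
That's a single block of 60 minutes.

60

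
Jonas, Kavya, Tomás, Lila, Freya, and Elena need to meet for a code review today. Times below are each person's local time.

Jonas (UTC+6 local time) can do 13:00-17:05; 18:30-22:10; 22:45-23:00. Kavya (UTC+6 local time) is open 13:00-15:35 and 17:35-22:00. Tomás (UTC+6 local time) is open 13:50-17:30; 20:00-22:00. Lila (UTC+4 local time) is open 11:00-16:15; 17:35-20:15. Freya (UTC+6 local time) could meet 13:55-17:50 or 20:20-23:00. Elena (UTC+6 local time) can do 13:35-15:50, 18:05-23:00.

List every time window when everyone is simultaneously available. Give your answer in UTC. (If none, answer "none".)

Jonas in UTC: 07:00-11:05, 12:30-16:10, 16:45-17:00 (subtract 6h to convert from UTC+6).
Kavya in UTC: 07:00-09:35, 11:35-16:00 (subtract 6h to convert from UTC+6).
Tomás in UTC: 07:50-11:30, 14:00-16:00 (subtract 6h to convert from UTC+6).
Lila in UTC: 07:00-12:15, 13:35-16:15 (subtract 4h to convert from UTC+4).
Freya in UTC: 07:55-11:50, 14:20-17:00 (subtract 6h to convert from UTC+6).
Elena in UTC: 07:35-09:50, 12:05-17:00 (subtract 6h to convert from UTC+6).
Jonas ∩ Kavya: 07:00-09:35, 12:30-16:00.
Jonas ∩ Kavya ∩ Tomás: 07:50-09:35, 14:00-16:00.
Jonas ∩ Kavya ∩ Tomás ∩ Lila: 07:50-09:35, 14:00-16:00.
Jonas ∩ Kavya ∩ Tomás ∩ Lila ∩ Freya: 07:55-09:35, 14:20-16:00.
Jonas ∩ Kavya ∩ Tomás ∩ Lila ∩ Freya ∩ Elena: 07:55-09:35, 14:20-16:00.

07:55-09:35, 14:20-16:00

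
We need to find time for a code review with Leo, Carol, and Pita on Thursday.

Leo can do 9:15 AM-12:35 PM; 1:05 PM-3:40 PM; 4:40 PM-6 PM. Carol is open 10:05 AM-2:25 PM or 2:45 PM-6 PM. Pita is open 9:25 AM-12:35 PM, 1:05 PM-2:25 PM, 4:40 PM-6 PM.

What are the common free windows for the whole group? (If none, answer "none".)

10:05-12:35, 13:05-14:25, 16:40-18:00

Leo ∩ Carol: 10:05-12:35, 13:05-14:25, 14:45-15:40, 16:40-18:00.
Leo ∩ Carol ∩ Pita: 10:05-12:35, 13:05-14:25, 16:40-18:00.
So the common availability across everyone is 10:05-12:35, 13:05-14:25, 16:40-18:00.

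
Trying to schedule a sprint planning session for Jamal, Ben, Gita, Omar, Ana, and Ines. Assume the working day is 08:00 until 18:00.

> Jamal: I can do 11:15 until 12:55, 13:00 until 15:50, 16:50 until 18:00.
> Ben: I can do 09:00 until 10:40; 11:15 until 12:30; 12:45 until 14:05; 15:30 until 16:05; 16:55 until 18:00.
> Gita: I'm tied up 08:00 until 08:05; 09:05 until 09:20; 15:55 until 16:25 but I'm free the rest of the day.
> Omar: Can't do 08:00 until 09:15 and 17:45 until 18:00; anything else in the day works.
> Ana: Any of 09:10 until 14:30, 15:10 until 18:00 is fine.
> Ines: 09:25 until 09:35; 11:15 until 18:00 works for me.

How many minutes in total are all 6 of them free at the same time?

Jamal free: 11:15-12:55, 13:00-15:50, 16:50-18:00.
Ben free: 09:00-10:40, 11:15-12:30, 12:45-14:05, 15:30-16:05, 16:55-18:00.
Gita free: 08:05-09:05, 09:20-15:55, 16:25-18:00 (invert busy blocks within the working day).
Omar free: 09:15-17:45 (invert busy blocks within the working day).
Ana free: 09:10-14:30, 15:10-18:00.
Ines free: 09:25-09:35, 11:15-18:00.
Jamal ∩ Ben: 11:15-12:30, 12:45-12:55, 13:00-14:05, 15:30-15:50, 16:55-18:00.
Jamal ∩ Ben ∩ Gita: 11:15-12:30, 12:45-12:55, 13:00-14:05, 15:30-15:50, 16:55-18:00.
Jamal ∩ Ben ∩ Gita ∩ Omar: 11:15-12:30, 12:45-12:55, 13:00-14:05, 15:30-15:50, 16:55-17:45.
Jamal ∩ Ben ∩ Gita ∩ Omar ∩ Ana: 11:15-12:30, 12:45-12:55, 13:00-14:05, 15:30-15:50, 16:55-17:45.
Jamal ∩ Ben ∩ Gita ∩ Omar ∩ Ana ∩ Ines: 11:15-12:30, 12:45-12:55, 13:00-14:05, 15:30-15:50, 16:55-17:45.
Summing the common windows: 75 + 10 + 65 + 20 + 50 = 220 minutes.

220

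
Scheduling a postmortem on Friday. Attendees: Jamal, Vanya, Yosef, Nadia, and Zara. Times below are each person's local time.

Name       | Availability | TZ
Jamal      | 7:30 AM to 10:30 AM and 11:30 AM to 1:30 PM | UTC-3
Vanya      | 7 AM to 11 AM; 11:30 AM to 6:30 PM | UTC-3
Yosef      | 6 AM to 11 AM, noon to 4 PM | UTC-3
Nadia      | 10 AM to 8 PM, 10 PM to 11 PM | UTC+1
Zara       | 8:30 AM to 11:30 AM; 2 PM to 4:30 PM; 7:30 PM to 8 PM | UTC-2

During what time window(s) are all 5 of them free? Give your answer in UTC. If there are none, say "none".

Jamal in UTC: 10:30-13:30, 14:30-16:30 (add 3h to convert from UTC-3).
Vanya in UTC: 10:00-14:00, 14:30-21:30 (add 3h to convert from UTC-3).
Yosef in UTC: 09:00-14:00, 15:00-19:00 (add 3h to convert from UTC-3).
Nadia in UTC: 09:00-19:00, 21:00-22:00 (subtract 1h to convert from UTC+1).
Zara in UTC: 10:30-13:30, 16:00-18:30, 21:30-22:00 (add 2h to convert from UTC-2).
Jamal ∩ Vanya: 10:30-13:30, 14:30-16:30.
Jamal ∩ Vanya ∩ Yosef: 10:30-13:30, 15:00-16:30.
Jamal ∩ Vanya ∩ Yosef ∩ Nadia: 10:30-13:30, 15:00-16:30.
Jamal ∩ Vanya ∩ Yosef ∩ Nadia ∩ Zara: 10:30-13:30, 16:00-16:30.

10:30-13:30, 16:00-16:30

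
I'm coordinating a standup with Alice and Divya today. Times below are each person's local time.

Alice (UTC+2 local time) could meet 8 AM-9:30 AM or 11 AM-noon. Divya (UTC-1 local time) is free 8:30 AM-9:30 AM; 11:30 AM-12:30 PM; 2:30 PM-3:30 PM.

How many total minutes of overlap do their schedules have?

Alice in UTC: 06:00-07:30, 09:00-10:00 (subtract 2h to convert from UTC+2).
Divya in UTC: 09:30-10:30, 12:30-13:30, 15:30-16:30 (add 1h to convert from UTC-1).
Alice ∩ Divya: 09:30-10:00.
That's a single block of 30 minutes.

30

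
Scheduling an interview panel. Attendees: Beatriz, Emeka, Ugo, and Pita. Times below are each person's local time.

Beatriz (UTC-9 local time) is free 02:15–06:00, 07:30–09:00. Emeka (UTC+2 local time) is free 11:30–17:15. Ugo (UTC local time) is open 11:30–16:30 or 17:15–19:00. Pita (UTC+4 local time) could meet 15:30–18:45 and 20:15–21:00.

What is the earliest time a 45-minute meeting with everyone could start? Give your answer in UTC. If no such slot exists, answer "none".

11:30

Beatriz in UTC: 11:15-15:00, 16:30-18:00 (add 9h to convert from UTC-9).
Emeka in UTC: 09:30-15:15 (subtract 2h to convert from UTC+2).
Ugo in UTC: 11:30-16:30, 17:15-19:00.
Pita in UTC: 11:30-14:45, 16:15-17:00 (subtract 4h to convert from UTC+4).
Beatriz ∩ Emeka: 11:15-15:00.
Beatriz ∩ Emeka ∩ Ugo: 11:30-15:00.
Beatriz ∩ Emeka ∩ Ugo ∩ Pita: 11:30-14:45.
The first common window of at least 45 minutes is 11:30-14:45, so the earliest start is 11:30.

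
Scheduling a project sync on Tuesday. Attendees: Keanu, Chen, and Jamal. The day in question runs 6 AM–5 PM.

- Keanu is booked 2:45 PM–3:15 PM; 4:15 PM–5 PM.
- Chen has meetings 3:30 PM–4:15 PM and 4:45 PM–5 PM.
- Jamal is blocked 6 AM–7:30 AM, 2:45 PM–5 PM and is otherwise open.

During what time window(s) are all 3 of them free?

Keanu free: 06:00-14:45, 15:15-16:15 (invert busy blocks within the working day).
Chen free: 06:00-15:30, 16:15-16:45 (invert busy blocks within the working day).
Jamal free: 07:30-14:45 (invert busy blocks within the working day).
Keanu ∩ Chen: 06:00-14:45, 15:15-15:30.
Keanu ∩ Chen ∩ Jamal: 07:30-14:45.

07:30-14:45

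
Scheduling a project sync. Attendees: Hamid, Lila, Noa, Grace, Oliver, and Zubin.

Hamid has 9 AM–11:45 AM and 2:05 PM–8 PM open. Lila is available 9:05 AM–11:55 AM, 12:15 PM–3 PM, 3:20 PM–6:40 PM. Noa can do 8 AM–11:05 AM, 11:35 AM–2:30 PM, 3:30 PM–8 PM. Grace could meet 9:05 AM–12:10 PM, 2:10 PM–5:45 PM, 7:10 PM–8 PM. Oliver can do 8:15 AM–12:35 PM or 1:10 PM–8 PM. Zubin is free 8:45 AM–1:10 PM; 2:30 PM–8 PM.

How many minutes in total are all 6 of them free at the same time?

265

Hamid ∩ Lila: 09:05-11:45, 14:05-15:00, 15:20-18:40.
Hamid ∩ Lila ∩ Noa: 09:05-11:05, 11:35-11:45, 14:05-14:30, 15:30-18:40.
Hamid ∩ Lila ∩ Noa ∩ Grace: 09:05-11:05, 11:35-11:45, 14:10-14:30, 15:30-17:45.
Hamid ∩ Lila ∩ Noa ∩ Grace ∩ Oliver: 09:05-11:05, 11:35-11:45, 14:10-14:30, 15:30-17:45.
Hamid ∩ Lila ∩ Noa ∩ Grace ∩ Oliver ∩ Zubin: 09:05-11:05, 11:35-11:45, 15:30-17:45.
Summing the common windows: 120 + 10 + 135 = 265 minutes.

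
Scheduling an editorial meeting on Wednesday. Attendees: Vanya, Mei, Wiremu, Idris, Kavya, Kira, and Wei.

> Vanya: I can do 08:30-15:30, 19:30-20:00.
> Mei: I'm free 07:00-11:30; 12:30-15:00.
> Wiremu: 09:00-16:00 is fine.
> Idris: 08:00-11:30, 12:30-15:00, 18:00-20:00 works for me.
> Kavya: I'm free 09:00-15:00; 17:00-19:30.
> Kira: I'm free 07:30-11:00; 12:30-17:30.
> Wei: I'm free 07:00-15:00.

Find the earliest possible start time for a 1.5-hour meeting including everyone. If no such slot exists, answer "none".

Vanya ∩ Mei: 08:30-11:30, 12:30-15:00.
Vanya ∩ Mei ∩ Wiremu: 09:00-11:30, 12:30-15:00.
Vanya ∩ Mei ∩ Wiremu ∩ Idris: 09:00-11:30, 12:30-15:00.
Vanya ∩ Mei ∩ Wiremu ∩ Idris ∩ Kavya: 09:00-11:30, 12:30-15:00.
Vanya ∩ Mei ∩ Wiremu ∩ Idris ∩ Kavya ∩ Kira: 09:00-11:00, 12:30-15:00.
Vanya ∩ Mei ∩ Wiremu ∩ Idris ∩ Kavya ∩ Kira ∩ Wei: 09:00-11:00, 12:30-15:00.
The first common window of at least 90 minutes is 09:00-11:00, so the earliest start is 09:00.

09:00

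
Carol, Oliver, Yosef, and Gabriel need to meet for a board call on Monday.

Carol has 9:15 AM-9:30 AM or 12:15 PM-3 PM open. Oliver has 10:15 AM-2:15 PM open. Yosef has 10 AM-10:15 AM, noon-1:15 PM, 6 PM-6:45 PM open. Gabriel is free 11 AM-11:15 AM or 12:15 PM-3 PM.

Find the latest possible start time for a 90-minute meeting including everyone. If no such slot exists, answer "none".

none

Carol ∩ Oliver: 12:15-14:15.
Carol ∩ Oliver ∩ Yosef: 12:15-13:15.
Carol ∩ Oliver ∩ Yosef ∩ Gabriel: 12:15-13:15.
No common window is at least 90 minutes long.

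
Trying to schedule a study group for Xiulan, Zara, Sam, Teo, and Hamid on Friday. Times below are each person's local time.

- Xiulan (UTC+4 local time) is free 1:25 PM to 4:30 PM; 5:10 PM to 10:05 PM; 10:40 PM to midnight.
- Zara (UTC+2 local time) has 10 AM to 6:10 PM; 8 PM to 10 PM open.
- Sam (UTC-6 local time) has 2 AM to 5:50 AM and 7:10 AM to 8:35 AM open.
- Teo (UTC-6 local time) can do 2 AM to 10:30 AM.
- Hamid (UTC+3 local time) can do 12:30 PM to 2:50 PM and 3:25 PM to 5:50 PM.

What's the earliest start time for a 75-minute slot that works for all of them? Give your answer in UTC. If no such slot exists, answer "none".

Xiulan in UTC: 09:25-12:30, 13:10-18:05, 18:40-20:00 (subtract 4h to convert from UTC+4).
Zara in UTC: 08:00-16:10, 18:00-20:00 (subtract 2h to convert from UTC+2).
Sam in UTC: 08:00-11:50, 13:10-14:35 (add 6h to convert from UTC-6).
Teo in UTC: 08:00-16:30 (add 6h to convert from UTC-6).
Hamid in UTC: 09:30-11:50, 12:25-14:50 (subtract 3h to convert from UTC+3).
Xiulan ∩ Zara: 09:25-12:30, 13:10-16:10, 18:00-18:05, 18:40-20:00.
Xiulan ∩ Zara ∩ Sam: 09:25-11:50, 13:10-14:35.
Xiulan ∩ Zara ∩ Sam ∩ Teo: 09:25-11:50, 13:10-14:35.
Xiulan ∩ Zara ∩ Sam ∩ Teo ∩ Hamid: 09:30-11:50, 13:10-14:35.
Those are the intersection windows.
The first common window of at least 75 minutes is 09:30-11:50, so the earliest start is 09:30.

09:30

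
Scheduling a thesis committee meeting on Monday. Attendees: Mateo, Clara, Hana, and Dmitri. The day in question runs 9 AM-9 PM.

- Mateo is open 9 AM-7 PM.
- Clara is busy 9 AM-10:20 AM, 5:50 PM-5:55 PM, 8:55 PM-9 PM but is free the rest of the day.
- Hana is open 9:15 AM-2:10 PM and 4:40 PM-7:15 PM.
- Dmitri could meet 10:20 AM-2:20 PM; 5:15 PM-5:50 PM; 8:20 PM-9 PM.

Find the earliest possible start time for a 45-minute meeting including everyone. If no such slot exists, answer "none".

Mateo free: 09:00-19:00.
Clara free: 10:20-17:50, 17:55-20:55 (invert busy blocks within the working day).
Hana free: 09:15-14:10, 16:40-19:15.
Dmitri free: 10:20-14:20, 17:15-17:50, 20:20-21:00.
Mateo ∩ Clara: 10:20-17:50, 17:55-19:00.
Mateo ∩ Clara ∩ Hana: 10:20-14:10, 16:40-17:50, 17:55-19:00.
Mateo ∩ Clara ∩ Hana ∩ Dmitri: 10:20-14:10, 17:15-17:50.
The first common window of at least 45 minutes is 10:20-14:10, so the earliest start is 10:20.

10:20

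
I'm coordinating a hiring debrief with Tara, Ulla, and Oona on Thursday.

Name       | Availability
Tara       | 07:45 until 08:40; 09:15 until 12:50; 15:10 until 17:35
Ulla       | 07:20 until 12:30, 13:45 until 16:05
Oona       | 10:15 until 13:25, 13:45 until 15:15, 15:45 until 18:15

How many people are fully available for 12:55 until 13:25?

1

Oona can make the full 12:55-13:25 slot — that's 1.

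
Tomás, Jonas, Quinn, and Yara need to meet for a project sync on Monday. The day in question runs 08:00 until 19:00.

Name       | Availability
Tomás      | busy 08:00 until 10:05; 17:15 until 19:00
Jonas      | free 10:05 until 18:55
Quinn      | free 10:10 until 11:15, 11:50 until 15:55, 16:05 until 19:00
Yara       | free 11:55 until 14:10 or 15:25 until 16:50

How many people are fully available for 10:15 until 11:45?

2

Tomás free: 10:05-17:15 (invert busy blocks within the working day).
Jonas free: 10:05-18:55.
Quinn free: 10:10-11:15, 11:50-15:55, 16:05-19:00.
Yara free: 11:55-14:10, 15:25-16:50.
Tomás and Jonas can make the full 10:15-11:45 slot — that's 2.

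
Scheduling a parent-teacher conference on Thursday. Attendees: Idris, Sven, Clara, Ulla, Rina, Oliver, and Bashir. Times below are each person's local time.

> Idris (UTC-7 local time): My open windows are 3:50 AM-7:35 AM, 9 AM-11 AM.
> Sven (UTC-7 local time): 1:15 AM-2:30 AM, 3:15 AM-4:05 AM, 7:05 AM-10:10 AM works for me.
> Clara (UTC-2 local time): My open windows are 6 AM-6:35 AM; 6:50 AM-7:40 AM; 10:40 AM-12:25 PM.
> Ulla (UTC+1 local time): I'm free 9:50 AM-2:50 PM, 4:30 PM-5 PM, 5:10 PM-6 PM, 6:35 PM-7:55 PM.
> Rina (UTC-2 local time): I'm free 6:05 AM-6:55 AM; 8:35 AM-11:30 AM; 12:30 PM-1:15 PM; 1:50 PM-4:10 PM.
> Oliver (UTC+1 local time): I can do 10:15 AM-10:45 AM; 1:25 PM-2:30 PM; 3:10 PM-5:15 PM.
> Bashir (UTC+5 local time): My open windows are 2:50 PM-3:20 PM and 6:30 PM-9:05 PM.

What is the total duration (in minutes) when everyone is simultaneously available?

Idris in UTC: 10:50-14:35, 16:00-18:00 (add 7h to convert from UTC-7).
Sven in UTC: 08:15-09:30, 10:15-11:05, 14:05-17:10 (add 7h to convert from UTC-7).
Clara in UTC: 08:00-08:35, 08:50-09:40, 12:40-14:25 (add 2h to convert from UTC-2).
Ulla in UTC: 08:50-13:50, 15:30-16:00, 16:10-17:00, 17:35-18:55 (subtract 1h to convert from UTC+1).
Rina in UTC: 08:05-08:55, 10:35-13:30, 14:30-15:15, 15:50-18:10 (add 2h to convert from UTC-2).
Oliver in UTC: 09:15-09:45, 12:25-13:30, 14:10-16:15 (subtract 1h to convert from UTC+1).
Bashir in UTC: 09:50-10:20, 13:30-16:05 (subtract 5h to convert from UTC+5).
Idris ∩ Sven: 10:50-11:05, 14:05-14:35, 16:00-17:10.
Idris ∩ Sven ∩ Clara: 14:05-14:25.
Idris ∩ Sven ∩ Clara ∩ Ulla: ∅.
Idris ∩ Sven ∩ Clara ∩ Ulla ∩ Rina: ∅.
Idris ∩ Sven ∩ Clara ∩ Ulla ∩ Rina ∩ Oliver: ∅.
Idris ∩ Sven ∩ Clara ∩ Ulla ∩ Rina ∩ Oliver ∩ Bashir: ∅.
There is no time when everyone is free.
There is no common window, so the total is 0 minutes.

0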